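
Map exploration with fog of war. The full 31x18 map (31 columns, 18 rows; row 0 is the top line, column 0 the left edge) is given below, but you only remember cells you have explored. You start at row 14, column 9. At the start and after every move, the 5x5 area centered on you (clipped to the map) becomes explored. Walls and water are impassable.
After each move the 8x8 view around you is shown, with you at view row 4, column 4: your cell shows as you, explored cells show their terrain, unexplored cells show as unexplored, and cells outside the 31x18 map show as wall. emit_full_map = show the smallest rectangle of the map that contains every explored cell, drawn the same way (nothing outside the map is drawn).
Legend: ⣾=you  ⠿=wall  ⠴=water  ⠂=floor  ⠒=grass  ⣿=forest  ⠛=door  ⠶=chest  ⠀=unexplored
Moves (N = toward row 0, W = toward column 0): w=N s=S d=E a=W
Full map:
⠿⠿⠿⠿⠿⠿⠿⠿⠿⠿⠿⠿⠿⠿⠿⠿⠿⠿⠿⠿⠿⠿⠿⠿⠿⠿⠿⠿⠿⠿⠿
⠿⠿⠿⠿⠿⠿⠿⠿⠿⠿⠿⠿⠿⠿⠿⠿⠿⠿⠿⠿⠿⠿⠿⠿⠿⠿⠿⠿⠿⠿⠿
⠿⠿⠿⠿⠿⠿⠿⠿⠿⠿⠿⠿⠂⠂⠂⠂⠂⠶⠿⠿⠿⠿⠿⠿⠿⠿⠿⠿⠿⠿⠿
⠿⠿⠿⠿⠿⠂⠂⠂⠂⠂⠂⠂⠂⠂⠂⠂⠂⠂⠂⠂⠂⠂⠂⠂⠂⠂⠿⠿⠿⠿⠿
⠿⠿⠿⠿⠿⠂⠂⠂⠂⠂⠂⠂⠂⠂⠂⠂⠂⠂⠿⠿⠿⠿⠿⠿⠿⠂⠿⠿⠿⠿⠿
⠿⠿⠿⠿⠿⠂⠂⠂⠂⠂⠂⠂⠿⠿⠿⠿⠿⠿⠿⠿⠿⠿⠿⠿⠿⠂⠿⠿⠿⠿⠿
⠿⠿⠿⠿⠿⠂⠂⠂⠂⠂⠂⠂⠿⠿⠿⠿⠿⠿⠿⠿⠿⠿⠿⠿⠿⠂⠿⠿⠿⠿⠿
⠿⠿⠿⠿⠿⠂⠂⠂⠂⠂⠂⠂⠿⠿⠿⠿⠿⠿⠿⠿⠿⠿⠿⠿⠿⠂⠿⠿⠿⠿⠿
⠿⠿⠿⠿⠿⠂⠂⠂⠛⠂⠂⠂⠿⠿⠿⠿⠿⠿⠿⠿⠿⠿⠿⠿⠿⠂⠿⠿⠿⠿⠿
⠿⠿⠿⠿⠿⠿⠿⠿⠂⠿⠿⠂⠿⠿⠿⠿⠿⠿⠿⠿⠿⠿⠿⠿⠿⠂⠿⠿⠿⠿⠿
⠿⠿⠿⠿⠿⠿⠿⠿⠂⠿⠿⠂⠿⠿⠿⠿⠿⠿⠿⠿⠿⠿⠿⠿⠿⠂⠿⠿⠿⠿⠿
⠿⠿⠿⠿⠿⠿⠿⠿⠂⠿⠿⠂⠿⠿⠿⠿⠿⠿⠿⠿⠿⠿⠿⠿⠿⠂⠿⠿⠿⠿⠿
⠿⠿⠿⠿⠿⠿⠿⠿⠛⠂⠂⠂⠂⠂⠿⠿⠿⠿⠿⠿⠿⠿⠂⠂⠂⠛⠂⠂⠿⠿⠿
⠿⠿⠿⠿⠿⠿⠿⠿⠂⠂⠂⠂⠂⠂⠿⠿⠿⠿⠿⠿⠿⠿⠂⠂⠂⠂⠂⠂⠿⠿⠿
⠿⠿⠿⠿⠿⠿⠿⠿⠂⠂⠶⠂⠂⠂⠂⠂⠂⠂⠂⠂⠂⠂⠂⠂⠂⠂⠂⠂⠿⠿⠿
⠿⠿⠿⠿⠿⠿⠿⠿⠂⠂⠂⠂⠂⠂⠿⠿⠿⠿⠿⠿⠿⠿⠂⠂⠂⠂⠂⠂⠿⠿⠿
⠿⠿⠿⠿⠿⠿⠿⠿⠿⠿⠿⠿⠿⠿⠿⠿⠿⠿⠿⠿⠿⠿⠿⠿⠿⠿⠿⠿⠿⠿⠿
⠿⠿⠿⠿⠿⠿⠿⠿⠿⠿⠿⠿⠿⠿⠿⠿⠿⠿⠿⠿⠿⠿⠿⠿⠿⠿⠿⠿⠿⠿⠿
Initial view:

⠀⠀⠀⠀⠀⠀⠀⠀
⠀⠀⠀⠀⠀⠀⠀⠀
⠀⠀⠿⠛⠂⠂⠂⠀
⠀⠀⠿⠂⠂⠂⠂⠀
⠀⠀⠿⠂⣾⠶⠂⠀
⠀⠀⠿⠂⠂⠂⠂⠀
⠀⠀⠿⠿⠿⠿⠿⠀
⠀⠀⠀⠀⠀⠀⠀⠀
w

⠀⠀⠀⠀⠀⠀⠀⠀
⠀⠀⠀⠀⠀⠀⠀⠀
⠀⠀⠿⠂⠿⠿⠂⠀
⠀⠀⠿⠛⠂⠂⠂⠀
⠀⠀⠿⠂⣾⠂⠂⠀
⠀⠀⠿⠂⠂⠶⠂⠀
⠀⠀⠿⠂⠂⠂⠂⠀
⠀⠀⠿⠿⠿⠿⠿⠀

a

⠀⠀⠀⠀⠀⠀⠀⠀
⠀⠀⠀⠀⠀⠀⠀⠀
⠀⠀⠿⠿⠂⠿⠿⠂
⠀⠀⠿⠿⠛⠂⠂⠂
⠀⠀⠿⠿⣾⠂⠂⠂
⠀⠀⠿⠿⠂⠂⠶⠂
⠀⠀⠿⠿⠂⠂⠂⠂
⠀⠀⠀⠿⠿⠿⠿⠿

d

⠀⠀⠀⠀⠀⠀⠀⠀
⠀⠀⠀⠀⠀⠀⠀⠀
⠀⠿⠿⠂⠿⠿⠂⠀
⠀⠿⠿⠛⠂⠂⠂⠀
⠀⠿⠿⠂⣾⠂⠂⠀
⠀⠿⠿⠂⠂⠶⠂⠀
⠀⠿⠿⠂⠂⠂⠂⠀
⠀⠀⠿⠿⠿⠿⠿⠀

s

⠀⠀⠀⠀⠀⠀⠀⠀
⠀⠿⠿⠂⠿⠿⠂⠀
⠀⠿⠿⠛⠂⠂⠂⠀
⠀⠿⠿⠂⠂⠂⠂⠀
⠀⠿⠿⠂⣾⠶⠂⠀
⠀⠿⠿⠂⠂⠂⠂⠀
⠀⠀⠿⠿⠿⠿⠿⠀
⠀⠀⠀⠀⠀⠀⠀⠀

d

⠀⠀⠀⠀⠀⠀⠀⠀
⠿⠿⠂⠿⠿⠂⠀⠀
⠿⠿⠛⠂⠂⠂⠂⠀
⠿⠿⠂⠂⠂⠂⠂⠀
⠿⠿⠂⠂⣾⠂⠂⠀
⠿⠿⠂⠂⠂⠂⠂⠀
⠀⠿⠿⠿⠿⠿⠿⠀
⠀⠀⠀⠀⠀⠀⠀⠀

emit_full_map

⠿⠿⠂⠿⠿⠂⠀
⠿⠿⠛⠂⠂⠂⠂
⠿⠿⠂⠂⠂⠂⠂
⠿⠿⠂⠂⣾⠂⠂
⠿⠿⠂⠂⠂⠂⠂
⠀⠿⠿⠿⠿⠿⠿

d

⠀⠀⠀⠀⠀⠀⠀⠀
⠿⠂⠿⠿⠂⠀⠀⠀
⠿⠛⠂⠂⠂⠂⠂⠀
⠿⠂⠂⠂⠂⠂⠂⠀
⠿⠂⠂⠶⣾⠂⠂⠀
⠿⠂⠂⠂⠂⠂⠂⠀
⠿⠿⠿⠿⠿⠿⠿⠀
⠀⠀⠀⠀⠀⠀⠀⠀

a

⠀⠀⠀⠀⠀⠀⠀⠀
⠿⠿⠂⠿⠿⠂⠀⠀
⠿⠿⠛⠂⠂⠂⠂⠂
⠿⠿⠂⠂⠂⠂⠂⠂
⠿⠿⠂⠂⣾⠂⠂⠂
⠿⠿⠂⠂⠂⠂⠂⠂
⠀⠿⠿⠿⠿⠿⠿⠿
⠀⠀⠀⠀⠀⠀⠀⠀

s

⠿⠿⠂⠿⠿⠂⠀⠀
⠿⠿⠛⠂⠂⠂⠂⠂
⠿⠿⠂⠂⠂⠂⠂⠂
⠿⠿⠂⠂⠶⠂⠂⠂
⠿⠿⠂⠂⣾⠂⠂⠂
⠀⠿⠿⠿⠿⠿⠿⠿
⠀⠀⠿⠿⠿⠿⠿⠀
⠿⠿⠿⠿⠿⠿⠿⠿

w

⠀⠀⠀⠀⠀⠀⠀⠀
⠿⠿⠂⠿⠿⠂⠀⠀
⠿⠿⠛⠂⠂⠂⠂⠂
⠿⠿⠂⠂⠂⠂⠂⠂
⠿⠿⠂⠂⣾⠂⠂⠂
⠿⠿⠂⠂⠂⠂⠂⠂
⠀⠿⠿⠿⠿⠿⠿⠿
⠀⠀⠿⠿⠿⠿⠿⠀

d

⠀⠀⠀⠀⠀⠀⠀⠀
⠿⠂⠿⠿⠂⠀⠀⠀
⠿⠛⠂⠂⠂⠂⠂⠀
⠿⠂⠂⠂⠂⠂⠂⠀
⠿⠂⠂⠶⣾⠂⠂⠀
⠿⠂⠂⠂⠂⠂⠂⠀
⠿⠿⠿⠿⠿⠿⠿⠀
⠀⠿⠿⠿⠿⠿⠀⠀

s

⠿⠂⠿⠿⠂⠀⠀⠀
⠿⠛⠂⠂⠂⠂⠂⠀
⠿⠂⠂⠂⠂⠂⠂⠀
⠿⠂⠂⠶⠂⠂⠂⠀
⠿⠂⠂⠂⣾⠂⠂⠀
⠿⠿⠿⠿⠿⠿⠿⠀
⠀⠿⠿⠿⠿⠿⠿⠀
⠿⠿⠿⠿⠿⠿⠿⠿

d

⠂⠿⠿⠂⠀⠀⠀⠀
⠛⠂⠂⠂⠂⠂⠀⠀
⠂⠂⠂⠂⠂⠂⠿⠀
⠂⠂⠶⠂⠂⠂⠂⠀
⠂⠂⠂⠂⣾⠂⠿⠀
⠿⠿⠿⠿⠿⠿⠿⠀
⠿⠿⠿⠿⠿⠿⠿⠀
⠿⠿⠿⠿⠿⠿⠿⠿

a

⠿⠂⠿⠿⠂⠀⠀⠀
⠿⠛⠂⠂⠂⠂⠂⠀
⠿⠂⠂⠂⠂⠂⠂⠿
⠿⠂⠂⠶⠂⠂⠂⠂
⠿⠂⠂⠂⣾⠂⠂⠿
⠿⠿⠿⠿⠿⠿⠿⠿
⠀⠿⠿⠿⠿⠿⠿⠿
⠿⠿⠿⠿⠿⠿⠿⠿

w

⠀⠀⠀⠀⠀⠀⠀⠀
⠿⠂⠿⠿⠂⠀⠀⠀
⠿⠛⠂⠂⠂⠂⠂⠀
⠿⠂⠂⠂⠂⠂⠂⠿
⠿⠂⠂⠶⣾⠂⠂⠂
⠿⠂⠂⠂⠂⠂⠂⠿
⠿⠿⠿⠿⠿⠿⠿⠿
⠀⠿⠿⠿⠿⠿⠿⠿

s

⠿⠂⠿⠿⠂⠀⠀⠀
⠿⠛⠂⠂⠂⠂⠂⠀
⠿⠂⠂⠂⠂⠂⠂⠿
⠿⠂⠂⠶⠂⠂⠂⠂
⠿⠂⠂⠂⣾⠂⠂⠿
⠿⠿⠿⠿⠿⠿⠿⠿
⠀⠿⠿⠿⠿⠿⠿⠿
⠿⠿⠿⠿⠿⠿⠿⠿

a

⠿⠿⠂⠿⠿⠂⠀⠀
⠿⠿⠛⠂⠂⠂⠂⠂
⠿⠿⠂⠂⠂⠂⠂⠂
⠿⠿⠂⠂⠶⠂⠂⠂
⠿⠿⠂⠂⣾⠂⠂⠂
⠀⠿⠿⠿⠿⠿⠿⠿
⠀⠀⠿⠿⠿⠿⠿⠿
⠿⠿⠿⠿⠿⠿⠿⠿

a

⠀⠿⠿⠂⠿⠿⠂⠀
⠀⠿⠿⠛⠂⠂⠂⠂
⠀⠿⠿⠂⠂⠂⠂⠂
⠀⠿⠿⠂⠂⠶⠂⠂
⠀⠿⠿⠂⣾⠂⠂⠂
⠀⠀⠿⠿⠿⠿⠿⠿
⠀⠀⠿⠿⠿⠿⠿⠿
⠿⠿⠿⠿⠿⠿⠿⠿

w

⠀⠀⠀⠀⠀⠀⠀⠀
⠀⠿⠿⠂⠿⠿⠂⠀
⠀⠿⠿⠛⠂⠂⠂⠂
⠀⠿⠿⠂⠂⠂⠂⠂
⠀⠿⠿⠂⣾⠶⠂⠂
⠀⠿⠿⠂⠂⠂⠂⠂
⠀⠀⠿⠿⠿⠿⠿⠿
⠀⠀⠿⠿⠿⠿⠿⠿

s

⠀⠿⠿⠂⠿⠿⠂⠀
⠀⠿⠿⠛⠂⠂⠂⠂
⠀⠿⠿⠂⠂⠂⠂⠂
⠀⠿⠿⠂⠂⠶⠂⠂
⠀⠿⠿⠂⣾⠂⠂⠂
⠀⠀⠿⠿⠿⠿⠿⠿
⠀⠀⠿⠿⠿⠿⠿⠿
⠿⠿⠿⠿⠿⠿⠿⠿

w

⠀⠀⠀⠀⠀⠀⠀⠀
⠀⠿⠿⠂⠿⠿⠂⠀
⠀⠿⠿⠛⠂⠂⠂⠂
⠀⠿⠿⠂⠂⠂⠂⠂
⠀⠿⠿⠂⣾⠶⠂⠂
⠀⠿⠿⠂⠂⠂⠂⠂
⠀⠀⠿⠿⠿⠿⠿⠿
⠀⠀⠿⠿⠿⠿⠿⠿

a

⠀⠀⠀⠀⠀⠀⠀⠀
⠀⠀⠿⠿⠂⠿⠿⠂
⠀⠀⠿⠿⠛⠂⠂⠂
⠀⠀⠿⠿⠂⠂⠂⠂
⠀⠀⠿⠿⣾⠂⠶⠂
⠀⠀⠿⠿⠂⠂⠂⠂
⠀⠀⠿⠿⠿⠿⠿⠿
⠀⠀⠀⠿⠿⠿⠿⠿

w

⠀⠀⠀⠀⠀⠀⠀⠀
⠀⠀⠀⠀⠀⠀⠀⠀
⠀⠀⠿⠿⠂⠿⠿⠂
⠀⠀⠿⠿⠛⠂⠂⠂
⠀⠀⠿⠿⣾⠂⠂⠂
⠀⠀⠿⠿⠂⠂⠶⠂
⠀⠀⠿⠿⠂⠂⠂⠂
⠀⠀⠿⠿⠿⠿⠿⠿

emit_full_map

⠿⠿⠂⠿⠿⠂⠀⠀⠀
⠿⠿⠛⠂⠂⠂⠂⠂⠀
⠿⠿⣾⠂⠂⠂⠂⠂⠿
⠿⠿⠂⠂⠶⠂⠂⠂⠂
⠿⠿⠂⠂⠂⠂⠂⠂⠿
⠿⠿⠿⠿⠿⠿⠿⠿⠿
⠀⠿⠿⠿⠿⠿⠿⠿⠿

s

⠀⠀⠀⠀⠀⠀⠀⠀
⠀⠀⠿⠿⠂⠿⠿⠂
⠀⠀⠿⠿⠛⠂⠂⠂
⠀⠀⠿⠿⠂⠂⠂⠂
⠀⠀⠿⠿⣾⠂⠶⠂
⠀⠀⠿⠿⠂⠂⠂⠂
⠀⠀⠿⠿⠿⠿⠿⠿
⠀⠀⠀⠿⠿⠿⠿⠿

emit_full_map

⠿⠿⠂⠿⠿⠂⠀⠀⠀
⠿⠿⠛⠂⠂⠂⠂⠂⠀
⠿⠿⠂⠂⠂⠂⠂⠂⠿
⠿⠿⣾⠂⠶⠂⠂⠂⠂
⠿⠿⠂⠂⠂⠂⠂⠂⠿
⠿⠿⠿⠿⠿⠿⠿⠿⠿
⠀⠿⠿⠿⠿⠿⠿⠿⠿


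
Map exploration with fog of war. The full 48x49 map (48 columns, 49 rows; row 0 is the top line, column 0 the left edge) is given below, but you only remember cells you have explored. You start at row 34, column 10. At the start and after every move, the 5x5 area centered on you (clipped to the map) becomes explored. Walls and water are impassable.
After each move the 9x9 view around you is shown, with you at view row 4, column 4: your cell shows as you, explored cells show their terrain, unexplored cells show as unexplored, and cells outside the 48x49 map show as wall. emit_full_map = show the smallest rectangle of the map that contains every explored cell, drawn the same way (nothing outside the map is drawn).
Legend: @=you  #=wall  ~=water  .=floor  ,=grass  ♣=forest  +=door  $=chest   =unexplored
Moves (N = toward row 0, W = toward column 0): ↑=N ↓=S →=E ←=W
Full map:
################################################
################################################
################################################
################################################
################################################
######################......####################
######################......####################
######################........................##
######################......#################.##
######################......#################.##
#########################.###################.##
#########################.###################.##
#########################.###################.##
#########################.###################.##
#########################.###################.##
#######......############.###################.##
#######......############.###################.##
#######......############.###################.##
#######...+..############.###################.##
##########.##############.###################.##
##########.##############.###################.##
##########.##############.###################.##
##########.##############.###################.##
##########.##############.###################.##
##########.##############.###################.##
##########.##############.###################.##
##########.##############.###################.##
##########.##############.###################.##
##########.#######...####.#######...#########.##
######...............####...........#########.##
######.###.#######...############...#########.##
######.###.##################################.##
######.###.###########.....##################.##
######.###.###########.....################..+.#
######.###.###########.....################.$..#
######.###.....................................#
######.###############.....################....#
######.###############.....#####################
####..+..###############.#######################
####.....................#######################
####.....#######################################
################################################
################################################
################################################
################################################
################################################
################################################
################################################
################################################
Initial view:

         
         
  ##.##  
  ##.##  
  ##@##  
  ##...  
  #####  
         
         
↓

         
  ##.##  
  ##.##  
  ##.##  
  ##@..  
  #####  
  #####  
         
         

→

         
 ##.##   
 ##.###  
 ##.###  
 ##.@..  
 ######  
 ######  
         
         

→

         
##.##    
##.####  
##.####  
##..@..  
#######  
#######  
         
         

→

         
#.##     
#.#####  
#.#####  
#...@..  
#######  
#######  
         
         

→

         
.##      
.######  
.######  
....@..  
#######  
#######  
         
         

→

         
##       
#######  
#######  
....@..  
#######  
#######  
         
         

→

         
#        
#######  
#######  
....@..  
#######  
#######  
         
         

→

         
         
#######  
#######  
....@..  
#######  
#######  
         
         

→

         
         
#######  
#######  
....@..  
#######  
#######  
         
         

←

         
         
######## 
######## 
....@... 
######## 
######## 
         
         


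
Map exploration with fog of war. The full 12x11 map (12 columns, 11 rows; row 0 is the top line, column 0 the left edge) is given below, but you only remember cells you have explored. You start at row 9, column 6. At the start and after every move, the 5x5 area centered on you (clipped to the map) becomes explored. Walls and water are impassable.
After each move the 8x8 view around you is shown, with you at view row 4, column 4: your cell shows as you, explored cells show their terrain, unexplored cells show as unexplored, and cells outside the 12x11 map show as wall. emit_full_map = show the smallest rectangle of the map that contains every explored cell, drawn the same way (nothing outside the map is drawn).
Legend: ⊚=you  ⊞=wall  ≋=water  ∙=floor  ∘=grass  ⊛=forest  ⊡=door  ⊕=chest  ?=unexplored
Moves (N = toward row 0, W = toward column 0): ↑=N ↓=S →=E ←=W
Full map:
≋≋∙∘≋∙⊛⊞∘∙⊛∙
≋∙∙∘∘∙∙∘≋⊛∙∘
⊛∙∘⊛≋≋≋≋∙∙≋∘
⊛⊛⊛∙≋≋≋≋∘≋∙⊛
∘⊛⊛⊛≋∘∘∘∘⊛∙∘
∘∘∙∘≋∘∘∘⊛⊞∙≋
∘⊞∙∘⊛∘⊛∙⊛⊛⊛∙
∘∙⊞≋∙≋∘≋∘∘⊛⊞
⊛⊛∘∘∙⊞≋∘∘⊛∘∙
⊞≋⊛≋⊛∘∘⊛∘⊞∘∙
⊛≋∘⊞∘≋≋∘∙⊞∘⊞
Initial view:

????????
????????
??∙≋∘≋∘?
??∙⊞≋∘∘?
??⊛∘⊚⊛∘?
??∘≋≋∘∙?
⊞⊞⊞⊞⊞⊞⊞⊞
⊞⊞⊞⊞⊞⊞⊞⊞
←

????????
????????
??≋∙≋∘≋∘
??∘∙⊞≋∘∘
??≋⊛⊚∘⊛∘
??⊞∘≋≋∘∙
⊞⊞⊞⊞⊞⊞⊞⊞
⊞⊞⊞⊞⊞⊞⊞⊞

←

????????
????????
??⊞≋∙≋∘≋
??∘∘∙⊞≋∘
??⊛≋⊚∘∘⊛
??∘⊞∘≋≋∘
⊞⊞⊞⊞⊞⊞⊞⊞
⊞⊞⊞⊞⊞⊞⊞⊞

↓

????????
??⊞≋∙≋∘≋
??∘∘∙⊞≋∘
??⊛≋⊛∘∘⊛
??∘⊞⊚≋≋∘
⊞⊞⊞⊞⊞⊞⊞⊞
⊞⊞⊞⊞⊞⊞⊞⊞
⊞⊞⊞⊞⊞⊞⊞⊞

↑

????????
????????
??⊞≋∙≋∘≋
??∘∘∙⊞≋∘
??⊛≋⊚∘∘⊛
??∘⊞∘≋≋∘
⊞⊞⊞⊞⊞⊞⊞⊞
⊞⊞⊞⊞⊞⊞⊞⊞

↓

????????
??⊞≋∙≋∘≋
??∘∘∙⊞≋∘
??⊛≋⊛∘∘⊛
??∘⊞⊚≋≋∘
⊞⊞⊞⊞⊞⊞⊞⊞
⊞⊞⊞⊞⊞⊞⊞⊞
⊞⊞⊞⊞⊞⊞⊞⊞

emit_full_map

⊞≋∙≋∘≋∘
∘∘∙⊞≋∘∘
⊛≋⊛∘∘⊛∘
∘⊞⊚≋≋∘∙


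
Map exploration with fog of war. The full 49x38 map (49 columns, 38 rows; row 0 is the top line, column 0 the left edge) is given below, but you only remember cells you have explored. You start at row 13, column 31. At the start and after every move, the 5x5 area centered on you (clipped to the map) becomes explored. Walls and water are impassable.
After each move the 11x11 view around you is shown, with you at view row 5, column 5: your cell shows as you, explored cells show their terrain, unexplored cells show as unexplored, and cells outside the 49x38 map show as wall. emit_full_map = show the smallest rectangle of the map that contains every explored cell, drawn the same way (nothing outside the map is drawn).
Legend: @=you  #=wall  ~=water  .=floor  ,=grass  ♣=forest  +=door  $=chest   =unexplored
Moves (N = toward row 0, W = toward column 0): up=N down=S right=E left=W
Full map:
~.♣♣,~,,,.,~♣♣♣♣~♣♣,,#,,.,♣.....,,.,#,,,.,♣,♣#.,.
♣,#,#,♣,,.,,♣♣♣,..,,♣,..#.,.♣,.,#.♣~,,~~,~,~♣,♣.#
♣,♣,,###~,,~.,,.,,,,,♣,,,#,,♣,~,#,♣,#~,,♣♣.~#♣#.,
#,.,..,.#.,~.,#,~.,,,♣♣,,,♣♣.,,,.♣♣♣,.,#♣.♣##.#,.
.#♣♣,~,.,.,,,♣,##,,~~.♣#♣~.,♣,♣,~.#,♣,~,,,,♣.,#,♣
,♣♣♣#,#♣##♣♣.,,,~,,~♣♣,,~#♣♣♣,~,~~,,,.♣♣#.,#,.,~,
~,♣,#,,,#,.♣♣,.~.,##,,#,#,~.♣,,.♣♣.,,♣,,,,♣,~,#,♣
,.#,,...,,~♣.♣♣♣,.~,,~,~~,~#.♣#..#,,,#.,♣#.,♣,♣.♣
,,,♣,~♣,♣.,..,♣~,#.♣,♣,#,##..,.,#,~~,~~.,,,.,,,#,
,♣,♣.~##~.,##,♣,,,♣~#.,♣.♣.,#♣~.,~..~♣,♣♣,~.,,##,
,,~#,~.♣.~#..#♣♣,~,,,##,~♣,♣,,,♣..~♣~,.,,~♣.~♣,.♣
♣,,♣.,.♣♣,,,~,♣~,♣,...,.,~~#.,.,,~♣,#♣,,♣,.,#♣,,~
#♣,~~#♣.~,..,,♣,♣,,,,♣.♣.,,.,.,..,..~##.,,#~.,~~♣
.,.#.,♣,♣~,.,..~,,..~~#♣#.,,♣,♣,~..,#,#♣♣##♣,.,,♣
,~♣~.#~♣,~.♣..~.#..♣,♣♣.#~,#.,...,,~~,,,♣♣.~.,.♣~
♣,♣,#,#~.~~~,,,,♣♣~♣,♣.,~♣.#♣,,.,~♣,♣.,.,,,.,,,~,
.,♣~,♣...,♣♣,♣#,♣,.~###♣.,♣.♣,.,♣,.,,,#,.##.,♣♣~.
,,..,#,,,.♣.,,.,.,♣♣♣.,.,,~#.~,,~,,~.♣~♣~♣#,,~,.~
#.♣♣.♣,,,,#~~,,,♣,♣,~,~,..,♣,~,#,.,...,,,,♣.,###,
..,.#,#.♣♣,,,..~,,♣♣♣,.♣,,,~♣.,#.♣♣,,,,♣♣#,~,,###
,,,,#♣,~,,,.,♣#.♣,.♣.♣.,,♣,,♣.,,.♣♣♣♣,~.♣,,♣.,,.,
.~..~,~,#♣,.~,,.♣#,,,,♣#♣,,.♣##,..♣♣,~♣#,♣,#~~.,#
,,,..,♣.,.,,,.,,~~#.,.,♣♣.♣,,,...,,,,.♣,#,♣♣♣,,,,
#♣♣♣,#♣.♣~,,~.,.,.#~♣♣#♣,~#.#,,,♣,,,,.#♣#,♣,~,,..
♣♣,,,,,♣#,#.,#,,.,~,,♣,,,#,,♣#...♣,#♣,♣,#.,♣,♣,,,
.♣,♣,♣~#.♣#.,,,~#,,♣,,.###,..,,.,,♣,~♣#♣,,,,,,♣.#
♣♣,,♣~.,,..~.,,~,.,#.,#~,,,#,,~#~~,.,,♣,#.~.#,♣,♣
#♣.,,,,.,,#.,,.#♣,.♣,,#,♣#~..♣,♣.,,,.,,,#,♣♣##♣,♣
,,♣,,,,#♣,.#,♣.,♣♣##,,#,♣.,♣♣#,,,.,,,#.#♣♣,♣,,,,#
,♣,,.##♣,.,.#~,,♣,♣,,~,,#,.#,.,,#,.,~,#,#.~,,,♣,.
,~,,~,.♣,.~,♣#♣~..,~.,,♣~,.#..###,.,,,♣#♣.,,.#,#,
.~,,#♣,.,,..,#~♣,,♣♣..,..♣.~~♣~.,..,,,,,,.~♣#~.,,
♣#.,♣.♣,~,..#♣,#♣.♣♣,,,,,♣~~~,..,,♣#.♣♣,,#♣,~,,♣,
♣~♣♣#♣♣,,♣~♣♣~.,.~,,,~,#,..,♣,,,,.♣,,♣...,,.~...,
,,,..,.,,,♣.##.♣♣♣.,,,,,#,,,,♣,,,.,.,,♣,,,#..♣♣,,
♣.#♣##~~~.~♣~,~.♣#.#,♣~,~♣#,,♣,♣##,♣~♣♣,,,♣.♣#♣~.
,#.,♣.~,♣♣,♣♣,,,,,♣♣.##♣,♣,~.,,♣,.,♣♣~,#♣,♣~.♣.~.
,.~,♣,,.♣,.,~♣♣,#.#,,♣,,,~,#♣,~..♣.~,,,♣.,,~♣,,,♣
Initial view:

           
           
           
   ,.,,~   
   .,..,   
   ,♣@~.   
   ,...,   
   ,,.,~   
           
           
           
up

           
           
           
   ,,♣..   
   ,.,,~   
   .,@.,   
   ,♣,~.   
   ,...,   
   ,,.,~   
           
           

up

           
           
           
   ♣~.,~   
   ,,♣..   
   ,.@,~   
   .,..,   
   ,♣,~.   
   ,...,   
   ,,.,~   
           

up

           
           
           
   ,.,#,   
   ♣~.,~   
   ,,@..   
   ,.,,~   
   .,..,   
   ,♣,~.   
   ,...,   
   ,,.,~   

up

           
           
           
   ♣#..#   
   ,.,#,   
   ♣~@,~   
   ,,♣..   
   ,.,,~   
   .,..,   
   ,♣,~.   
   ,...,   

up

           
           
           
   ,,.♣♣   
   ♣#..#   
   ,.@#,   
   ♣~.,~   
   ,,♣..   
   ,.,,~   
   .,..,   
   ,♣,~.   

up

           
           
           
   ,~,~~   
   ,,.♣♣   
   ♣#@.#   
   ,.,#,   
   ♣~.,~   
   ,,♣..   
   ,.,,~   
   .,..,   

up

           
           
           
   ,♣,~.   
   ,~,~~   
   ,,@♣♣   
   ♣#..#   
   ,.,#,   
   ♣~.,~   
   ,,♣..   
   ,.,,~   

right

           
           
           
  ,♣,~.#   
  ,~,~~,   
  ,,.@♣.   
  ♣#..#,   
  ,.,#,~   
  ♣~.,~    
  ,,♣..    
  ,.,,~    

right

           
           
           
 ,♣,~.#,   
 ,~,~~,,   
 ,,.♣@.,   
 ♣#..#,,   
 ,.,#,~~   
 ♣~.,~     
 ,,♣..     
 ,.,,~     

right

           
           
           
,♣,~.#,♣   
,~,~~,,,   
,,.♣♣@,,   
♣#..#,,,   
,.,#,~~,   
♣~.,~      
,,♣..      
,.,,~      

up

           
           
           
   .♣♣♣,   
,♣,~.#,♣   
,~,~~@,,   
,,.♣♣.,,   
♣#..#,,,   
,.,#,~~,   
♣~.,~      
,,♣..      

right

           
           
           
  .♣♣♣,.   
♣,~.#,♣,   
~,~~,@,.   
,.♣♣.,,♣   
#..#,,,#   
.,#,~~,    
~.,~       
,♣..       

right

           
           
           
 .♣♣♣,.,   
,~.#,♣,~   
,~~,,@.♣   
.♣♣.,,♣,   
..#,,,#.   
,#,~~,     
.,~        
♣..        

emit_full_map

   .♣♣♣,.,
,♣,~.#,♣,~
,~,~~,,@.♣
,,.♣♣.,,♣,
♣#..#,,,#.
,.,#,~~,  
♣~.,~     
,,♣..     
,.,,~     
.,..,     
,♣,~.     
,...,     
,,.,~     

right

           
           
           
.♣♣♣,.,#   
~.#,♣,~,   
~~,,,@♣♣   
♣♣.,,♣,,   
.#,,,#.,   
#,~~,      
,~         
..         

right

           
           
           
♣♣♣,.,#♣   
.#,♣,~,,   
~,,,.@♣#   
♣.,,♣,,,   
#,,,#.,♣   
,~~,       
~          
.          

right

           
           
           
♣♣,.,#♣.   
#,♣,~,,,   
,,,.♣@#.   
.,,♣,,,,   
,,,#.,♣#   
~~,        
           
           

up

###########
           
           
   ~,,♣♣   
♣♣,.,#♣.   
#,♣,~@,,   
,,,.♣♣#.   
.,,♣,,,,   
,,,#.,♣#   
~~,        
           

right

###########
           
           
  ~,,♣♣.   
♣,.,#♣.♣   
,♣,~,@,,   
,,.♣♣#.,   
,,♣,,,,♣   
,,#.,♣#    
~,         
           

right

###########
           
           
 ~,,♣♣.~   
,.,#♣.♣#   
♣,~,,@,♣   
,.♣♣#.,#   
,♣,,,,♣,   
,#.,♣#     
,          
           

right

###########
           
           
~,,♣♣.~#   
.,#♣.♣##   
,~,,,@♣.   
.♣♣#.,#,   
♣,,,,♣,~   
#.,♣#      
           
           

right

###########
           
           
,,♣♣.~#♣   
,#♣.♣##.   
~,,,,@.,   
♣♣#.,#,.   
,,,,♣,~,   
.,♣#       
           
           

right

###########
          #
          #
,♣♣.~#♣#  #
#♣.♣##.#  #
,,,,♣@,#  #
♣#.,#,.,  #
,,,♣,~,#  #
,♣#       #
          #
          #

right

###########
         ##
         ##
♣♣.~#♣#. ##
♣.♣##.#, ##
,,,♣.@#, ##
#.,#,.,~ ##
,,♣,~,#, ##
♣#       ##
         ##
         ##

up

###########
###########
         ##
   ~♣,♣. ##
♣♣.~#♣#. ##
♣.♣##@#, ##
,,,♣.,#, ##
#.,#,.,~ ##
,,♣,~,#, ##
♣#       ##
         ##

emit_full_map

              ~♣,♣.
        ~,,♣♣.~#♣#.
   .♣♣♣,.,#♣.♣##@#,
,♣,~.#,♣,~,,,,♣.,#,
,~,~~,,,.♣♣#.,#,.,~
,,.♣♣.,,♣,,,,♣,~,#,
♣#..#,,,#.,♣#      
,.,#,~~,           
♣~.,~              
,,♣..              
,.,,~              
.,..,              
,♣,~.              
,...,              
,,.,~              


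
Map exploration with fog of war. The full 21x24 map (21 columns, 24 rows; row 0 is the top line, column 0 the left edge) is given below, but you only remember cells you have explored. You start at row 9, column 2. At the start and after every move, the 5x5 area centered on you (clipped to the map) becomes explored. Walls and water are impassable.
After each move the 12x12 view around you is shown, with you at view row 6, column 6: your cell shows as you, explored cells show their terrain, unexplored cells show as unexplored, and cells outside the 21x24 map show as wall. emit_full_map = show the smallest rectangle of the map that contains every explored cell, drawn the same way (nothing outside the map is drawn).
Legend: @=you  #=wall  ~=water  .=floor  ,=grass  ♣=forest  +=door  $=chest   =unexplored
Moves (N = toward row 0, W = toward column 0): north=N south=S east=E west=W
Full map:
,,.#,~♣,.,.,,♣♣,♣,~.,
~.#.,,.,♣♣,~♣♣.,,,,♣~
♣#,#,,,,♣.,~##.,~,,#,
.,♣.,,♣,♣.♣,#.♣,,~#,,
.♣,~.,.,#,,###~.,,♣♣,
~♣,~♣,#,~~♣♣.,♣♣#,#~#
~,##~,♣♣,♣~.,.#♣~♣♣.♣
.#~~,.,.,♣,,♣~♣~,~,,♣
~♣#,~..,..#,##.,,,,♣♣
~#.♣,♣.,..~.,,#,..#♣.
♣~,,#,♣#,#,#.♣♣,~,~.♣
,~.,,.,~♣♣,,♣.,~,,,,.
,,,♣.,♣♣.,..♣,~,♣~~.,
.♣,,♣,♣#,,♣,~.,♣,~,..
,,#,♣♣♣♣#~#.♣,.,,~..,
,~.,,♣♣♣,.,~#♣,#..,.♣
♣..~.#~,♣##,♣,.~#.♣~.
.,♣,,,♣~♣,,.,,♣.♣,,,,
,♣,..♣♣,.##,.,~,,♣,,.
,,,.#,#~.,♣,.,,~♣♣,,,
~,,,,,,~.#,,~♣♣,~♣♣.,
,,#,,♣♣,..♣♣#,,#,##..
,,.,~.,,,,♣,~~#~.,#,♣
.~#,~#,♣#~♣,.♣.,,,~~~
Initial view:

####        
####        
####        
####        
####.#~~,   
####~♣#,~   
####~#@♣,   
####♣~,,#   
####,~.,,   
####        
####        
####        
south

####        
####        
####        
####.#~~,   
####~♣#,~   
####~#.♣,   
####♣~@,#   
####,~.,,   
####,,,♣.   
####        
####        
####        

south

####        
####        
####.#~~,   
####~♣#,~   
####~#.♣,   
####♣~,,#   
####,~@,,   
####,,,♣.   
####.♣,,♣   
####        
####        
####        

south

####        
####.#~~,   
####~♣#,~   
####~#.♣,   
####♣~,,#   
####,~.,,   
####,,@♣.   
####.♣,,♣   
####,,#,♣   
####        
####        
####        

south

####.#~~,   
####~♣#,~   
####~#.♣,   
####♣~,,#   
####,~.,,   
####,,,♣.   
####.♣@,♣   
####,,#,♣   
####,~.,,   
####        
####        
####        

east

###.#~~,    
###~♣#,~    
###~#.♣,    
###♣~,,#    
###,~.,,.   
###,,,♣.,   
###.♣,@♣,   
###,,#,♣♣   
###,~.,,♣   
###         
###         
###         

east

##.#~~,     
##~♣#,~     
##~#.♣,     
##♣~,,#     
##,~.,,.,   
##,,,♣.,♣   
##.♣,,@,♣   
##,,#,♣♣♣   
##,~.,,♣♣   
##          
##          
##          

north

##          
##.#~~,     
##~♣#,~     
##~#.♣,     
##♣~,,#,♣   
##,~.,,.,   
##,,,♣@,♣   
##.♣,,♣,♣   
##,,#,♣♣♣   
##,~.,,♣♣   
##          
##          

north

##          
##          
##.#~~,     
##~♣#,~     
##~#.♣,♣.   
##♣~,,#,♣   
##,~.,@.,   
##,,,♣.,♣   
##.♣,,♣,♣   
##,,#,♣♣♣   
##,~.,,♣♣   
##          

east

#           
#           
#.#~~,      
#~♣#,~      
#~#.♣,♣.,   
#♣~,,#,♣#   
#,~.,,@,~   
#,,,♣.,♣♣   
#.♣,,♣,♣#   
#,,#,♣♣♣    
#,~.,,♣♣    
#           

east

            
            
.#~~,       
~♣#,~       
~#.♣,♣.,.   
♣~,,#,♣#,   
,~.,,.@~♣   
,,,♣.,♣♣.   
.♣,,♣,♣#,   
,,#,♣♣♣     
,~.,,♣♣     
            

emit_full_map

.#~~,    
~♣#,~    
~#.♣,♣.,.
♣~,,#,♣#,
,~.,,.@~♣
,,,♣.,♣♣.
.♣,,♣,♣#,
,,#,♣♣♣  
,~.,,♣♣  

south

            
.#~~,       
~♣#,~       
~#.♣,♣.,.   
♣~,,#,♣#,   
,~.,,.,~♣   
,,,♣.,@♣.   
.♣,,♣,♣#,   
,,#,♣♣♣♣#   
,~.,,♣♣     
            
            

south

.#~~,       
~♣#,~       
~#.♣,♣.,.   
♣~,,#,♣#,   
,~.,,.,~♣   
,,,♣.,♣♣.   
.♣,,♣,@#,   
,,#,♣♣♣♣#   
,~.,,♣♣♣,   
            
            
            

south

~♣#,~       
~#.♣,♣.,.   
♣~,,#,♣#,   
,~.,,.,~♣   
,,,♣.,♣♣.   
.♣,,♣,♣#,   
,,#,♣♣@♣#   
,~.,,♣♣♣,   
    .#~,♣   
            
            
            

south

~#.♣,♣.,.   
♣~,,#,♣#,   
,~.,,.,~♣   
,,,♣.,♣♣.   
.♣,,♣,♣#,   
,,#,♣♣♣♣#   
,~.,,♣@♣,   
    .#~,♣   
    ,,♣~♣   
            
            
            

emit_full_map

.#~~,    
~♣#,~    
~#.♣,♣.,.
♣~,,#,♣#,
,~.,,.,~♣
,,,♣.,♣♣.
.♣,,♣,♣#,
,,#,♣♣♣♣#
,~.,,♣@♣,
    .#~,♣
    ,,♣~♣

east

#.♣,♣.,.    
~,,#,♣#,    
~.,,.,~♣    
,,♣.,♣♣.    
♣,,♣,♣#,,   
,#,♣♣♣♣#~   
~.,,♣♣@,.   
   .#~,♣#   
   ,,♣~♣,   
            
            
            

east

.♣,♣.,.     
,,#,♣#,     
.,,.,~♣     
,♣.,♣♣.     
,,♣,♣#,,♣   
#,♣♣♣♣#~#   
.,,♣♣♣@.,   
  .#~,♣##   
  ,,♣~♣,,   
            
            
            

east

♣,♣.,.      
,#,♣#,      
,,.,~♣      
♣.,♣♣.      
,♣,♣#,,♣,   
,♣♣♣♣#~#.   
,,♣♣♣,@,~   
 .#~,♣##,   
 ,,♣~♣,,.   
            
            
            

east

,♣.,.       
#,♣#,       
,.,~♣       
.,♣♣.       
♣,♣#,,♣,~   
♣♣♣♣#~#.♣   
,♣♣♣,.@~#   
.#~,♣##,♣   
,,♣~♣,,.,   
            
            
            

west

♣,♣.,.      
,#,♣#,      
,,.,~♣      
♣.,♣♣.      
,♣,♣#,,♣,~  
,♣♣♣♣#~#.♣  
,,♣♣♣,@,~#  
 .#~,♣##,♣  
 ,,♣~♣,,.,  
            
            
            

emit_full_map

.#~~,        
~♣#,~        
~#.♣,♣.,.    
♣~,,#,♣#,    
,~.,,.,~♣    
,,,♣.,♣♣.    
.♣,,♣,♣#,,♣,~
,,#,♣♣♣♣#~#.♣
,~.,,♣♣♣,@,~#
    .#~,♣##,♣
    ,,♣~♣,,.,


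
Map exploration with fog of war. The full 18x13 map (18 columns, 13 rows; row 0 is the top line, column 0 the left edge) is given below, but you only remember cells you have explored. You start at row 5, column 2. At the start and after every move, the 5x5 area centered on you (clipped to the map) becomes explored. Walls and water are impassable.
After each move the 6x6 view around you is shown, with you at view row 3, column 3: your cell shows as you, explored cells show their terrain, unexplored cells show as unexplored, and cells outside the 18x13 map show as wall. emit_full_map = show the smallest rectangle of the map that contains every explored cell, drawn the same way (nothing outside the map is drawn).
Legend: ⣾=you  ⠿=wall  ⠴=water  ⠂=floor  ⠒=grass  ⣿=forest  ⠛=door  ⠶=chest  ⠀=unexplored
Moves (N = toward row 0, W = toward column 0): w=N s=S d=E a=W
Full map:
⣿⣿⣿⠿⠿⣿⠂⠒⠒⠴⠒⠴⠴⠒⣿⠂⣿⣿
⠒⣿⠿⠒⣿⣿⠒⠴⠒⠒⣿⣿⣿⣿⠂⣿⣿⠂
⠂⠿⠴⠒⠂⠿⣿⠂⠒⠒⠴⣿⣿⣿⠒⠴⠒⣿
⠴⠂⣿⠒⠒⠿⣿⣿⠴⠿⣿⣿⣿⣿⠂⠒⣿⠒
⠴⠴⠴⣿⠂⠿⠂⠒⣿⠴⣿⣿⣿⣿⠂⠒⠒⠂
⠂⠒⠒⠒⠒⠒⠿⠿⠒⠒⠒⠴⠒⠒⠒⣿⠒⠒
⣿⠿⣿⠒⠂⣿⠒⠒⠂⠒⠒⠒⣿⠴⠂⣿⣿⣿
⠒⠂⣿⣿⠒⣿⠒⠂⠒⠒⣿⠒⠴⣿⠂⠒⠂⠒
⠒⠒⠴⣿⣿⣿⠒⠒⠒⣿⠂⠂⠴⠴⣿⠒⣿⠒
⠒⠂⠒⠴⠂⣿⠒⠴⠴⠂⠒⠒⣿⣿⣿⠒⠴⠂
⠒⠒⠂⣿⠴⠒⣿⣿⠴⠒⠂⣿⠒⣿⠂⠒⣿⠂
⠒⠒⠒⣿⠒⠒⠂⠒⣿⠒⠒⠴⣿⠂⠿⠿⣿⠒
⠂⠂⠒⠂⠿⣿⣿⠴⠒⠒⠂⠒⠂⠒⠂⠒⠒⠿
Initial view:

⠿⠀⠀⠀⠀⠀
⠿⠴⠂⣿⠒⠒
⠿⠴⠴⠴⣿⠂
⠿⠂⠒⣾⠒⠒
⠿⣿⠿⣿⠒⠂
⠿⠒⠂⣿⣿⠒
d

⠀⠀⠀⠀⠀⠀
⠴⠂⣿⠒⠒⠿
⠴⠴⠴⣿⠂⠿
⠂⠒⠒⣾⠒⠒
⣿⠿⣿⠒⠂⣿
⠒⠂⣿⣿⠒⣿

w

⠀⠀⠀⠀⠀⠀
⠀⠿⠴⠒⠂⠿
⠴⠂⣿⠒⠒⠿
⠴⠴⠴⣾⠂⠿
⠂⠒⠒⠒⠒⠒
⣿⠿⣿⠒⠂⣿

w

⠀⠀⠀⠀⠀⠀
⠀⣿⠿⠒⣿⣿
⠀⠿⠴⠒⠂⠿
⠴⠂⣿⣾⠒⠿
⠴⠴⠴⣿⠂⠿
⠂⠒⠒⠒⠒⠒

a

⠿⠀⠀⠀⠀⠀
⠿⠒⣿⠿⠒⣿
⠿⠂⠿⠴⠒⠂
⠿⠴⠂⣾⠒⠒
⠿⠴⠴⠴⣿⠂
⠿⠂⠒⠒⠒⠒

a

⠿⠿⠀⠀⠀⠀
⠿⠿⠒⣿⠿⠒
⠿⠿⠂⠿⠴⠒
⠿⠿⠴⣾⣿⠒
⠿⠿⠴⠴⠴⣿
⠿⠿⠂⠒⠒⠒

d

⠿⠀⠀⠀⠀⠀
⠿⠒⣿⠿⠒⣿
⠿⠂⠿⠴⠒⠂
⠿⠴⠂⣾⠒⠒
⠿⠴⠴⠴⣿⠂
⠿⠂⠒⠒⠒⠒

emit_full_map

⠒⣿⠿⠒⣿⣿
⠂⠿⠴⠒⠂⠿
⠴⠂⣾⠒⠒⠿
⠴⠴⠴⣿⠂⠿
⠂⠒⠒⠒⠒⠒
⣿⠿⣿⠒⠂⣿
⠒⠂⣿⣿⠒⣿

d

⠀⠀⠀⠀⠀⠀
⠒⣿⠿⠒⣿⣿
⠂⠿⠴⠒⠂⠿
⠴⠂⣿⣾⠒⠿
⠴⠴⠴⣿⠂⠿
⠂⠒⠒⠒⠒⠒

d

⠀⠀⠀⠀⠀⠀
⣿⠿⠒⣿⣿⠒
⠿⠴⠒⠂⠿⣿
⠂⣿⠒⣾⠿⣿
⠴⠴⣿⠂⠿⠂
⠒⠒⠒⠒⠒⠿

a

⠀⠀⠀⠀⠀⠀
⠒⣿⠿⠒⣿⣿
⠂⠿⠴⠒⠂⠿
⠴⠂⣿⣾⠒⠿
⠴⠴⠴⣿⠂⠿
⠂⠒⠒⠒⠒⠒

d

⠀⠀⠀⠀⠀⠀
⣿⠿⠒⣿⣿⠒
⠿⠴⠒⠂⠿⣿
⠂⣿⠒⣾⠿⣿
⠴⠴⣿⠂⠿⠂
⠒⠒⠒⠒⠒⠿

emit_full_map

⠒⣿⠿⠒⣿⣿⠒
⠂⠿⠴⠒⠂⠿⣿
⠴⠂⣿⠒⣾⠿⣿
⠴⠴⠴⣿⠂⠿⠂
⠂⠒⠒⠒⠒⠒⠿
⣿⠿⣿⠒⠂⣿⠀
⠒⠂⣿⣿⠒⣿⠀


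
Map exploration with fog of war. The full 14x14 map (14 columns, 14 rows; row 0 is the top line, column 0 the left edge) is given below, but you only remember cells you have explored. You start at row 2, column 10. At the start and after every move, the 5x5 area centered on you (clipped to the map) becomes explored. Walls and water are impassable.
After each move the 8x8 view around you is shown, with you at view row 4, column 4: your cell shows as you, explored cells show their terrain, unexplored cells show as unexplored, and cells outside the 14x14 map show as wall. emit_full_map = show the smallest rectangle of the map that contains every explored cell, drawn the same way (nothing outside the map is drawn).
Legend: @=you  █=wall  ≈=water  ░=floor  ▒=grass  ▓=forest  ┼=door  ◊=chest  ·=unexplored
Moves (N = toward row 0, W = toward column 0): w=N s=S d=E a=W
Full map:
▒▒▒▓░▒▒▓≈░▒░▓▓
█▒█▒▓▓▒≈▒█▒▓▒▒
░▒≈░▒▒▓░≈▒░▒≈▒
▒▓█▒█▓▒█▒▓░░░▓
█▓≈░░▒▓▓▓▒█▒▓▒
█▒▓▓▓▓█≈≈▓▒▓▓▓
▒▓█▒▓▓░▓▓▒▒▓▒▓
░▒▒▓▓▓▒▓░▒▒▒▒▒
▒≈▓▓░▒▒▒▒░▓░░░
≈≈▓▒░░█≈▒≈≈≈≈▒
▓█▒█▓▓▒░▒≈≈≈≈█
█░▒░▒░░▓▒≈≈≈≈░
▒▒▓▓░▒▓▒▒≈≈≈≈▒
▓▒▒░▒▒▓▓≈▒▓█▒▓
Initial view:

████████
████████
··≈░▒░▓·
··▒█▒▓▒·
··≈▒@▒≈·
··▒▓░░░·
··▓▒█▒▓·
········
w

████████
████████
████████
··≈░▒░▓·
··▒█@▓▒·
··≈▒░▒≈·
··▒▓░░░·
··▓▒█▒▓·

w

████████
████████
████████
████████
··≈░@░▓·
··▒█▒▓▒·
··≈▒░▒≈·
··▒▓░░░·

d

████████
████████
████████
████████
·≈░▒@▓▓█
·▒█▒▓▒▒█
·≈▒░▒≈▒█
·▒▓░░░·█

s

████████
████████
████████
·≈░▒░▓▓█
·▒█▒@▒▒█
·≈▒░▒≈▒█
·▒▓░░░▓█
·▓▒█▒▓·█

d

████████
████████
████████
≈░▒░▓▓██
▒█▒▓@▒██
≈▒░▒≈▒██
▒▓░░░▓██
▓▒█▒▓·██

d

████████
████████
████████
░▒░▓▓███
█▒▓▒@███
▒░▒≈▒███
▓░░░▓███
▒█▒▓·███

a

████████
████████
████████
≈░▒░▓▓██
▒█▒▓@▒██
≈▒░▒≈▒██
▒▓░░░▓██
▓▒█▒▓·██

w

████████
████████
████████
████████
≈░▒░@▓██
▒█▒▓▒▒██
≈▒░▒≈▒██
▒▓░░░▓██

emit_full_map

≈░▒░@▓
▒█▒▓▒▒
≈▒░▒≈▒
▒▓░░░▓
▓▒█▒▓·


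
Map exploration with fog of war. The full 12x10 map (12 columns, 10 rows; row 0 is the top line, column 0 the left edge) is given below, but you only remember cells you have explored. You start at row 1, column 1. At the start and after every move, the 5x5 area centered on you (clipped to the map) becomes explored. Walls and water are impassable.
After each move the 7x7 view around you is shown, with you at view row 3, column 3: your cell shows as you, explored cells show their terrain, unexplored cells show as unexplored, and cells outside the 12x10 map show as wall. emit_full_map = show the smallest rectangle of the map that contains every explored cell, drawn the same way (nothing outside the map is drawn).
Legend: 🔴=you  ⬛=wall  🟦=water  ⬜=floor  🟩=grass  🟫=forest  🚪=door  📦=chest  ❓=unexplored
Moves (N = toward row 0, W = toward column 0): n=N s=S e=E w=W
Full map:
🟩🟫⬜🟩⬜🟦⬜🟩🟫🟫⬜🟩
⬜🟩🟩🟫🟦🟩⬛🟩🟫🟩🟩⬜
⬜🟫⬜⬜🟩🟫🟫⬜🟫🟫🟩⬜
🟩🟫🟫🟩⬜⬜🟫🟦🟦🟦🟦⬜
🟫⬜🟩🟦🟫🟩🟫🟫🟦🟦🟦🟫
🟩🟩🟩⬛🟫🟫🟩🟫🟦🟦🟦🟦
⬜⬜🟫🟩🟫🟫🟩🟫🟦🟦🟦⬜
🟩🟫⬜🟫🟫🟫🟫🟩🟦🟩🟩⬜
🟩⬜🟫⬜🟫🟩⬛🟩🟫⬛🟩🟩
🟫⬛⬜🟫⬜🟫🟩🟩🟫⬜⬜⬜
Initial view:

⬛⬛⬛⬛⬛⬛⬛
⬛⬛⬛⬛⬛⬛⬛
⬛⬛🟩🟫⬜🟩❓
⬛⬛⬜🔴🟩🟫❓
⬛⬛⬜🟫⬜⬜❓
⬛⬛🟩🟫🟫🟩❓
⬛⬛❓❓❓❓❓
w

⬛⬛⬛⬛⬛⬛⬛
⬛⬛⬛⬛⬛⬛⬛
⬛⬛⬛🟩🟫⬜🟩
⬛⬛⬛🔴🟩🟩🟫
⬛⬛⬛⬜🟫⬜⬜
⬛⬛⬛🟩🟫🟫🟩
⬛⬛⬛❓❓❓❓

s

⬛⬛⬛⬛⬛⬛⬛
⬛⬛⬛🟩🟫⬜🟩
⬛⬛⬛⬜🟩🟩🟫
⬛⬛⬛🔴🟫⬜⬜
⬛⬛⬛🟩🟫🟫🟩
⬛⬛⬛🟫⬜🟩❓
⬛⬛⬛❓❓❓❓

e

⬛⬛⬛⬛⬛⬛⬛
⬛⬛🟩🟫⬜🟩❓
⬛⬛⬜🟩🟩🟫❓
⬛⬛⬜🔴⬜⬜❓
⬛⬛🟩🟫🟫🟩❓
⬛⬛🟫⬜🟩🟦❓
⬛⬛❓❓❓❓❓

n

⬛⬛⬛⬛⬛⬛⬛
⬛⬛⬛⬛⬛⬛⬛
⬛⬛🟩🟫⬜🟩❓
⬛⬛⬜🔴🟩🟫❓
⬛⬛⬜🟫⬜⬜❓
⬛⬛🟩🟫🟫🟩❓
⬛⬛🟫⬜🟩🟦❓

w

⬛⬛⬛⬛⬛⬛⬛
⬛⬛⬛⬛⬛⬛⬛
⬛⬛⬛🟩🟫⬜🟩
⬛⬛⬛🔴🟩🟩🟫
⬛⬛⬛⬜🟫⬜⬜
⬛⬛⬛🟩🟫🟫🟩
⬛⬛⬛🟫⬜🟩🟦

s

⬛⬛⬛⬛⬛⬛⬛
⬛⬛⬛🟩🟫⬜🟩
⬛⬛⬛⬜🟩🟩🟫
⬛⬛⬛🔴🟫⬜⬜
⬛⬛⬛🟩🟫🟫🟩
⬛⬛⬛🟫⬜🟩🟦
⬛⬛⬛❓❓❓❓

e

⬛⬛⬛⬛⬛⬛⬛
⬛⬛🟩🟫⬜🟩❓
⬛⬛⬜🟩🟩🟫❓
⬛⬛⬜🔴⬜⬜❓
⬛⬛🟩🟫🟫🟩❓
⬛⬛🟫⬜🟩🟦❓
⬛⬛❓❓❓❓❓

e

⬛⬛⬛⬛⬛⬛⬛
⬛🟩🟫⬜🟩⬜❓
⬛⬜🟩🟩🟫🟦❓
⬛⬜🟫🔴⬜🟩❓
⬛🟩🟫🟫🟩⬜❓
⬛🟫⬜🟩🟦🟫❓
⬛❓❓❓❓❓❓

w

⬛⬛⬛⬛⬛⬛⬛
⬛⬛🟩🟫⬜🟩⬜
⬛⬛⬜🟩🟩🟫🟦
⬛⬛⬜🔴⬜⬜🟩
⬛⬛🟩🟫🟫🟩⬜
⬛⬛🟫⬜🟩🟦🟫
⬛⬛❓❓❓❓❓

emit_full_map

🟩🟫⬜🟩⬜
⬜🟩🟩🟫🟦
⬜🔴⬜⬜🟩
🟩🟫🟫🟩⬜
🟫⬜🟩🟦🟫


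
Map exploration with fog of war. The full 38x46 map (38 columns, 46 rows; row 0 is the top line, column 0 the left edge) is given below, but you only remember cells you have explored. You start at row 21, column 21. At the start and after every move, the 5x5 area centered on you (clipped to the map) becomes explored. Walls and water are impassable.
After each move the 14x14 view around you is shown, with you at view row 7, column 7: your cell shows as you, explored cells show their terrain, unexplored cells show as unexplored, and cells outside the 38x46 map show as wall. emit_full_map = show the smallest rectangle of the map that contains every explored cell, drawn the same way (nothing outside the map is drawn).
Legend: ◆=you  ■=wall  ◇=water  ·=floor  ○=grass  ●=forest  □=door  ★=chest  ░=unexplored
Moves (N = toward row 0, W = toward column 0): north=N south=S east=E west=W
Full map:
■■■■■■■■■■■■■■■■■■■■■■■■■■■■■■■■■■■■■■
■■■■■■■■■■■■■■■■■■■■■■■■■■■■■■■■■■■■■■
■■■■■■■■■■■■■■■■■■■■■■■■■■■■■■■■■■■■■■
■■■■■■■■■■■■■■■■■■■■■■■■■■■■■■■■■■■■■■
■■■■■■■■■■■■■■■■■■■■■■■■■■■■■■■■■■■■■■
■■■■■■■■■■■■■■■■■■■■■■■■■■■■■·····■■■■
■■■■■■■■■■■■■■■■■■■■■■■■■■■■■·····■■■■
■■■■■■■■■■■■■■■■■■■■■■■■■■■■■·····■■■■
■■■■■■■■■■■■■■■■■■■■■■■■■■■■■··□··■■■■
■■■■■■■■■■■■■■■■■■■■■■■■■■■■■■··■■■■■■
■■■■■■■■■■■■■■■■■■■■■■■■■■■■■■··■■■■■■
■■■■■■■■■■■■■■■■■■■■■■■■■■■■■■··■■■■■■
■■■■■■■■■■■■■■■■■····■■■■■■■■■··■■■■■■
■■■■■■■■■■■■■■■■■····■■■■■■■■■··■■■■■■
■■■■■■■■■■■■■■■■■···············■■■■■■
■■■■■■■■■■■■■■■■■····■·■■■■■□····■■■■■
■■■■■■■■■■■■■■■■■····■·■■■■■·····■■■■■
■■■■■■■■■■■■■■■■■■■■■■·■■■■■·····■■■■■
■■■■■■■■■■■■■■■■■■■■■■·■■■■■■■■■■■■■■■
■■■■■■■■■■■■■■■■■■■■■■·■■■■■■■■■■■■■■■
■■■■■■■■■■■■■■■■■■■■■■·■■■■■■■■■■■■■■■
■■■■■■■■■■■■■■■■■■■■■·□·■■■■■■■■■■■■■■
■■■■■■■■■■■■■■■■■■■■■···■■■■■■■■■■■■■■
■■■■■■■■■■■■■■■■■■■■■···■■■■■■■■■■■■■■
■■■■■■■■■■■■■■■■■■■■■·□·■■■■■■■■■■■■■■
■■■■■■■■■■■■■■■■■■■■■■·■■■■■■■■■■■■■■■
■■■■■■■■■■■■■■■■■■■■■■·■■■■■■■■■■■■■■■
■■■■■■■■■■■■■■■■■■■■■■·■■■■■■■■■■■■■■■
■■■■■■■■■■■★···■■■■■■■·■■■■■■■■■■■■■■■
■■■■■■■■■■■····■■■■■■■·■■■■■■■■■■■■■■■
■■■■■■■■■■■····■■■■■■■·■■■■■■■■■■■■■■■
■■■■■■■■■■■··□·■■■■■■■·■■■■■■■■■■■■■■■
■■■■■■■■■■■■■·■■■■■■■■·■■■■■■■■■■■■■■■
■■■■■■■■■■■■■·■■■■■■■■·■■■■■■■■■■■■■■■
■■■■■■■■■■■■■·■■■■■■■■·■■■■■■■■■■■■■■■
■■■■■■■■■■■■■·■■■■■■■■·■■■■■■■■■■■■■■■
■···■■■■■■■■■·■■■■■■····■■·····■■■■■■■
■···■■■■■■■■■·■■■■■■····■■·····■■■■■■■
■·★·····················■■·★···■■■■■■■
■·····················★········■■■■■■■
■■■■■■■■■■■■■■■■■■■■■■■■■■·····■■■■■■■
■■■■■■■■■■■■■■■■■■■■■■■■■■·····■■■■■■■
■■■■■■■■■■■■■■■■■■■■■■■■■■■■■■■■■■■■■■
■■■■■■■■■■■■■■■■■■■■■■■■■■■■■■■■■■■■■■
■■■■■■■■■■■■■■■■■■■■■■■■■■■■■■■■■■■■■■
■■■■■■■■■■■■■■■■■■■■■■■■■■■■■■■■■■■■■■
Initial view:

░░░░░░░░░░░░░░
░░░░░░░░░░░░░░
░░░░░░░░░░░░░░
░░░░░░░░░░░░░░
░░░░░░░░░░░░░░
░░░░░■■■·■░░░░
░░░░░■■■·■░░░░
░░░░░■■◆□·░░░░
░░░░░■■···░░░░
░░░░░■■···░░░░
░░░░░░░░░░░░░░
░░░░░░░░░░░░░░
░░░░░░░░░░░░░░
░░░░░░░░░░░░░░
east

░░░░░░░░░░░░░░
░░░░░░░░░░░░░░
░░░░░░░░░░░░░░
░░░░░░░░░░░░░░
░░░░░░░░░░░░░░
░░░░■■■·■■░░░░
░░░░■■■·■■░░░░
░░░░■■·◆·■░░░░
░░░░■■···■░░░░
░░░░■■···■░░░░
░░░░░░░░░░░░░░
░░░░░░░░░░░░░░
░░░░░░░░░░░░░░
░░░░░░░░░░░░░░

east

░░░░░░░░░░░░░░
░░░░░░░░░░░░░░
░░░░░░░░░░░░░░
░░░░░░░░░░░░░░
░░░░░░░░░░░░░░
░░░■■■·■■■░░░░
░░░■■■·■■■░░░░
░░░■■·□◆■■░░░░
░░░■■···■■░░░░
░░░■■···■■░░░░
░░░░░░░░░░░░░░
░░░░░░░░░░░░░░
░░░░░░░░░░░░░░
░░░░░░░░░░░░░░

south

░░░░░░░░░░░░░░
░░░░░░░░░░░░░░
░░░░░░░░░░░░░░
░░░░░░░░░░░░░░
░░░■■■·■■■░░░░
░░░■■■·■■■░░░░
░░░■■·□·■■░░░░
░░░■■··◆■■░░░░
░░░■■···■■░░░░
░░░░░·□·■■░░░░
░░░░░░░░░░░░░░
░░░░░░░░░░░░░░
░░░░░░░░░░░░░░
░░░░░░░░░░░░░░

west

░░░░░░░░░░░░░░
░░░░░░░░░░░░░░
░░░░░░░░░░░░░░
░░░░░░░░░░░░░░
░░░░■■■·■■■░░░
░░░░■■■·■■■░░░
░░░░■■·□·■■░░░
░░░░■■·◆·■■░░░
░░░░■■···■■░░░
░░░░░■·□·■■░░░
░░░░░░░░░░░░░░
░░░░░░░░░░░░░░
░░░░░░░░░░░░░░
░░░░░░░░░░░░░░

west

░░░░░░░░░░░░░░
░░░░░░░░░░░░░░
░░░░░░░░░░░░░░
░░░░░░░░░░░░░░
░░░░░■■■·■■■░░
░░░░░■■■·■■■░░
░░░░░■■·□·■■░░
░░░░░■■◆··■■░░
░░░░░■■···■■░░
░░░░░■■·□·■■░░
░░░░░░░░░░░░░░
░░░░░░░░░░░░░░
░░░░░░░░░░░░░░
░░░░░░░░░░░░░░

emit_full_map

■■■·■■■
■■■·■■■
■■·□·■■
■■◆··■■
■■···■■
■■·□·■■

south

░░░░░░░░░░░░░░
░░░░░░░░░░░░░░
░░░░░░░░░░░░░░
░░░░░■■■·■■■░░
░░░░░■■■·■■■░░
░░░░░■■·□·■■░░
░░░░░■■···■■░░
░░░░░■■◆··■■░░
░░░░░■■·□·■■░░
░░░░░■■■·■░░░░
░░░░░░░░░░░░░░
░░░░░░░░░░░░░░
░░░░░░░░░░░░░░
░░░░░░░░░░░░░░

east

░░░░░░░░░░░░░░
░░░░░░░░░░░░░░
░░░░░░░░░░░░░░
░░░░■■■·■■■░░░
░░░░■■■·■■■░░░
░░░░■■·□·■■░░░
░░░░■■···■■░░░
░░░░■■·◆·■■░░░
░░░░■■·□·■■░░░
░░░░■■■·■■░░░░
░░░░░░░░░░░░░░
░░░░░░░░░░░░░░
░░░░░░░░░░░░░░
░░░░░░░░░░░░░░

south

░░░░░░░░░░░░░░
░░░░░░░░░░░░░░
░░░░■■■·■■■░░░
░░░░■■■·■■■░░░
░░░░■■·□·■■░░░
░░░░■■···■■░░░
░░░░■■···■■░░░
░░░░■■·◆·■■░░░
░░░░■■■·■■░░░░
░░░░░■■·■■░░░░
░░░░░░░░░░░░░░
░░░░░░░░░░░░░░
░░░░░░░░░░░░░░
░░░░░░░░░░░░░░

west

░░░░░░░░░░░░░░
░░░░░░░░░░░░░░
░░░░░■■■·■■■░░
░░░░░■■■·■■■░░
░░░░░■■·□·■■░░
░░░░░■■···■■░░
░░░░░■■···■■░░
░░░░░■■◆□·■■░░
░░░░░■■■·■■░░░
░░░░░■■■·■■░░░
░░░░░░░░░░░░░░
░░░░░░░░░░░░░░
░░░░░░░░░░░░░░
░░░░░░░░░░░░░░

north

░░░░░░░░░░░░░░
░░░░░░░░░░░░░░
░░░░░░░░░░░░░░
░░░░░■■■·■■■░░
░░░░░■■■·■■■░░
░░░░░■■·□·■■░░
░░░░░■■···■■░░
░░░░░■■◆··■■░░
░░░░░■■·□·■■░░
░░░░░■■■·■■░░░
░░░░░■■■·■■░░░
░░░░░░░░░░░░░░
░░░░░░░░░░░░░░
░░░░░░░░░░░░░░

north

░░░░░░░░░░░░░░
░░░░░░░░░░░░░░
░░░░░░░░░░░░░░
░░░░░░░░░░░░░░
░░░░░■■■·■■■░░
░░░░░■■■·■■■░░
░░░░░■■·□·■■░░
░░░░░■■◆··■■░░
░░░░░■■···■■░░
░░░░░■■·□·■■░░
░░░░░■■■·■■░░░
░░░░░■■■·■■░░░
░░░░░░░░░░░░░░
░░░░░░░░░░░░░░

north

░░░░░░░░░░░░░░
░░░░░░░░░░░░░░
░░░░░░░░░░░░░░
░░░░░░░░░░░░░░
░░░░░░░░░░░░░░
░░░░░■■■·■■■░░
░░░░░■■■·■■■░░
░░░░░■■◆□·■■░░
░░░░░■■···■■░░
░░░░░■■···■■░░
░░░░░■■·□·■■░░
░░░░░■■■·■■░░░
░░░░░■■■·■■░░░
░░░░░░░░░░░░░░

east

░░░░░░░░░░░░░░
░░░░░░░░░░░░░░
░░░░░░░░░░░░░░
░░░░░░░░░░░░░░
░░░░░░░░░░░░░░
░░░░■■■·■■■░░░
░░░░■■■·■■■░░░
░░░░■■·◆·■■░░░
░░░░■■···■■░░░
░░░░■■···■■░░░
░░░░■■·□·■■░░░
░░░░■■■·■■░░░░
░░░░■■■·■■░░░░
░░░░░░░░░░░░░░

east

░░░░░░░░░░░░░░
░░░░░░░░░░░░░░
░░░░░░░░░░░░░░
░░░░░░░░░░░░░░
░░░░░░░░░░░░░░
░░░■■■·■■■░░░░
░░░■■■·■■■░░░░
░░░■■·□◆■■░░░░
░░░■■···■■░░░░
░░░■■···■■░░░░
░░░■■·□·■■░░░░
░░░■■■·■■░░░░░
░░░■■■·■■░░░░░
░░░░░░░░░░░░░░

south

░░░░░░░░░░░░░░
░░░░░░░░░░░░░░
░░░░░░░░░░░░░░
░░░░░░░░░░░░░░
░░░■■■·■■■░░░░
░░░■■■·■■■░░░░
░░░■■·□·■■░░░░
░░░■■··◆■■░░░░
░░░■■···■■░░░░
░░░■■·□·■■░░░░
░░░■■■·■■░░░░░
░░░■■■·■■░░░░░
░░░░░░░░░░░░░░
░░░░░░░░░░░░░░

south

░░░░░░░░░░░░░░
░░░░░░░░░░░░░░
░░░░░░░░░░░░░░
░░░■■■·■■■░░░░
░░░■■■·■■■░░░░
░░░■■·□·■■░░░░
░░░■■···■■░░░░
░░░■■··◆■■░░░░
░░░■■·□·■■░░░░
░░░■■■·■■■░░░░
░░░■■■·■■░░░░░
░░░░░░░░░░░░░░
░░░░░░░░░░░░░░
░░░░░░░░░░░░░░

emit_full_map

■■■·■■■
■■■·■■■
■■·□·■■
■■···■■
■■··◆■■
■■·□·■■
■■■·■■■
■■■·■■░
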